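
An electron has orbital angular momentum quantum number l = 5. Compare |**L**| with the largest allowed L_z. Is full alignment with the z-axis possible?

No: L_z,max = 5ℏ < |L| = √30 ℏ ≈ 5.477ℏ

|L| = √30 ℏ ≈ 5.4772ℏ, while L_z,max = lℏ = 5ℏ.
Since |L| > L_z,max, the vector can never point exactly along z; the closest it comes is θ_min = arccos(5/√30) ≈ 24.1°.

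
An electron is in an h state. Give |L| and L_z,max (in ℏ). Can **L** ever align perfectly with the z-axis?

An h state has l = 5.
|L| = √30 ℏ ≈ 5.4772ℏ, while L_z,max = lℏ = 5ℏ.
Since |L| > L_z,max, the vector can never point exactly along z; the closest it comes is θ_min = arccos(5/√30) ≈ 24.1°.

No: L_z,max = 5ℏ < |L| = √30 ℏ ≈ 5.477ℏ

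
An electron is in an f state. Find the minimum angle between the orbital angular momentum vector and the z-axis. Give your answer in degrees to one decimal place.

θ_min ≈ 30.0°

For an f orbital, l = 3.
|L| = √(l(l+1)) ℏ = 2√3 ℏ.
The smallest angle corresponds to the largest L_z, i.e. m_l = l = 3, giving L_z = 3ℏ.
cos θ_min = 3/√12, so θ_min ≈ 30.0°.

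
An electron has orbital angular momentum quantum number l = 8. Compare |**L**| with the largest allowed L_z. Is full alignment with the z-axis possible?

|L| = 6√2 ℏ ≈ 8.4853ℏ, while L_z,max = lℏ = 8ℏ.
Since |L| > L_z,max, the vector can never point exactly along z; the closest it comes is θ_min = arccos(8/√72) ≈ 19.5°.

No: L_z,max = 8ℏ < |L| = 6√2 ℏ ≈ 8.485ℏ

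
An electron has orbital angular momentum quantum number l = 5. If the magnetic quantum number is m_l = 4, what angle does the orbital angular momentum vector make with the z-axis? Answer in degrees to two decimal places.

θ ≈ 43.09°

|L| = ℏ√(l(l+1)) = √30 ℏ.
L_z = m_l ℏ = 4ℏ.
cos θ = L_z/|L| = 4/√30, so θ ≈ 43.09°.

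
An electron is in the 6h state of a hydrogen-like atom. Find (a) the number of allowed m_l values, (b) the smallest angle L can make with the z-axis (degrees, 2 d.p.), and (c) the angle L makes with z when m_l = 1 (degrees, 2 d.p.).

6h means n = 6, l = 5.
There are 2l+1 = 11 values of m_l.
cos θ_min = 5/√30, so θ_min ≈ 24.09°.
For m_l = 1: cos θ = 1/√30, θ ≈ 79.48°.

11 values; θ_min ≈ 24.09°; θ(m_l=1) ≈ 79.48°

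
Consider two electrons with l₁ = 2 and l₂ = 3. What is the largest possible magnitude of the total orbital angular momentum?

The total orbital quantum number L ranges from |l₁ − l₂| to l₁ + l₂ in integer steps.
Allowed values: L = 1, 2, 3, 4, 5.
The largest magnitude corresponds to L = 5: |L_tot| = ℏ√(5·6) = √30 ℏ.

|L_tot|_max = √30 ℏ ≈ 5.477ℏ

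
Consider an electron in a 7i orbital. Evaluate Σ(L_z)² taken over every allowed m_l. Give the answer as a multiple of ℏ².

Σ(L_z)² = 182 ℏ²

The 7i subshell has l = 6.
The allowed m_l values are -6, -5, -4, -3, -2, -1, 0, 1, 2, 3, 4, 5, 6.
Summing m² from −6 to 6: Σ m_l² = 182.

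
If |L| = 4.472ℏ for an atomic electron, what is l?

l = 4

(|L|/ℏ)² = l(l+1) = 20.
Solving: l = 4.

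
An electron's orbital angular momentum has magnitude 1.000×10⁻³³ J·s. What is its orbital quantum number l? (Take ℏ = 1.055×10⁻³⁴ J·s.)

l = 9

Dividing by ℏ: |L|/ℏ ≈ 9.479.
Set l(l+1) = 89.85; the integer solution is l = 9.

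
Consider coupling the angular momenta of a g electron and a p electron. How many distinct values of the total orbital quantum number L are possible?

3

L runs from |4 − 1| = 3 to 4 + 1 = 5.
Allowed values: L = 3, 4, 5.
That is 3 values.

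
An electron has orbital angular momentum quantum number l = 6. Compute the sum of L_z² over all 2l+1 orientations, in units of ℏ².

Σ(L_z)² = 182 ℏ²

m_l ∈ {-6, -5, -4, -3, -2, -1, 0, 1, 2, 3, 4, 5, 6}.
Σ m_l² = 2·(1 + 4 + 9 + 16 + 25 + 36) = 182.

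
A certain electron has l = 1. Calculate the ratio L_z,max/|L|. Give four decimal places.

|L| = √2 ℏ ≈ 1.4142ℏ, while L_z,max = lℏ = 1ℏ.
L_z,max/|L| = 1/√2 = 0.7071.

L_z,max/|L| = 0.7071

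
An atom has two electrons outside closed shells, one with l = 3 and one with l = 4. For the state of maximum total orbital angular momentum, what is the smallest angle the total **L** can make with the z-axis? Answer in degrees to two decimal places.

Angular momentum addition gives L = |l₁ − l₂|, …, l₁ + l₂.
L ∈ {1, 2, 3, 4, 5, 6, 7}.
The maximum is L = 7, with |L_tot| = ℏ√(7·8) = 2√14 ℏ.
The minimum angle with z is arccos(7/√56) ≈ 20.70°.

θ_min ≈ 20.70°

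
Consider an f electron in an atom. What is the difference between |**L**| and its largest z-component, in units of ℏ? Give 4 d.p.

For an f orbital, l = 3.
|L| = 2√3 ℏ ≈ 3.4641ℏ, while L_z,max = lℏ = 3ℏ.
The difference is (2√3 − 3)ℏ ≈ 0.4641ℏ.

|L| − L_z,max ≈ 0.4641ℏ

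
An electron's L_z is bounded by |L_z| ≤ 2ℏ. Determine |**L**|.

|L| = √6 ℏ ≈ 2.449ℏ

Since max m_l = l, l = 2.
|L| = ℏ√(l(l+1)) = √6 ℏ.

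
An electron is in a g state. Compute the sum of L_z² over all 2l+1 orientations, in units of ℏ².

For a g orbital, l = 4.
m_l runs from −4 to 4, i.e. {-4, -3, -2, -1, 0, 1, 2, 3, 4}.
Σ m_l² = 2·(1 + 4 + 9 + 16) = 60.

Σ(L_z)² = 60 ℏ²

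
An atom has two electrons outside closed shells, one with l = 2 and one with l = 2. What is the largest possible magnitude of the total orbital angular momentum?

L runs from |2 − 2| = 0 to 2 + 2 = 4.
Allowed values: L = 0, 1, 2, 3, 4.
The largest magnitude corresponds to L = 4: |L_tot| = ℏ√(4·5) = 2√5 ℏ.

|L_tot|_max = 2√5 ℏ ≈ 4.472ℏ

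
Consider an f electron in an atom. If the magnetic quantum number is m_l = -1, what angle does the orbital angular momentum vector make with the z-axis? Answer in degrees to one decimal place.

The letter f corresponds to l = 3.
|L| = ℏ√(l(l+1)) = 2√3 ℏ.
L_z = m_l ℏ = −1ℏ.
cos θ = L_z/|L| = -1/√12, so θ ≈ 106.8°.

θ ≈ 106.8°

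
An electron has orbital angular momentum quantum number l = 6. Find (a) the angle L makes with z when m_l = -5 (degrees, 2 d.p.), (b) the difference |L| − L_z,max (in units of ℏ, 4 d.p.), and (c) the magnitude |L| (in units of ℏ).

For m_l = -5: cos θ = -5/√42, θ ≈ 140.49°.
|L| − L_z,max = (√42 − 6)ℏ ≈ 0.4807ℏ.
|L| = ℏ√(6·7) = √42 ℏ ≈ 6.481ℏ.

θ(m_l=-5) ≈ 140.49°; |L|−L_z,max ≈ 0.4807ℏ; |L| = √42 ℏ ≈ 6.481ℏ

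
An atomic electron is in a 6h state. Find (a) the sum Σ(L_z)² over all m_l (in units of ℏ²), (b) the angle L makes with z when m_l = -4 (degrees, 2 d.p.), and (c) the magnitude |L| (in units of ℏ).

Σ(L_z)² = 110 ℏ²; θ(m_l=-4) ≈ 136.91°; |L| = √30 ℏ ≈ 5.477ℏ

6h means n = 6, l = 5.
Σ m_l² = 110, so Σ(L_z)² = 110 ℏ².
For m_l = -4: cos θ = -4/√30, θ ≈ 136.91°.
|L| = ℏ√(5·6) = √30 ℏ ≈ 5.477ℏ.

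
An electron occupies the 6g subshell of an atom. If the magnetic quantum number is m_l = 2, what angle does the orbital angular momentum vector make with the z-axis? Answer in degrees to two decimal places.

The 6g subshell has l = 4.
|L| = √(l(l+1)) ℏ = 2√5 ℏ.
L_z = m_l ℏ = 2ℏ.
cos θ = L_z/|L| = 2/√20, so θ ≈ 63.43°.

θ ≈ 63.43°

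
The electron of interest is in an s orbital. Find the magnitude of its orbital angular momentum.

For an s orbital, l = 0.
|L| = ℏ√(l(l+1)) = ℏ√0 = 0

|L| = 0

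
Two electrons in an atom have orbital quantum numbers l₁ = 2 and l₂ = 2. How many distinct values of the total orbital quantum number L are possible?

5

By the triangle rule, |l₁ − l₂| ≤ L ≤ l₁ + l₂.
Allowed values: L = 0, 1, 2, 3, 4.
That is 5 values.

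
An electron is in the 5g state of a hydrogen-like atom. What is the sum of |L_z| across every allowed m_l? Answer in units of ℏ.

The 5g subshell has l = 4.
The allowed m_l values are -4, -3, -2, -1, 0, 1, 2, 3, 4.
Σ|m_l| = l(l+1) = 20.

Σ|L_z| = 20 ℏ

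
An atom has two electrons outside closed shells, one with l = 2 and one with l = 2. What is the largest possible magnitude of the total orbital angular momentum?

The total orbital quantum number L ranges from |l₁ − l₂| to l₁ + l₂ in integer steps.
Allowed values: L = 0, 1, 2, 3, 4.
The largest magnitude corresponds to L = 4: |L_tot| = ℏ√(4·5) = 2√5 ℏ.

|L_tot|_max = 2√5 ℏ ≈ 4.472ℏ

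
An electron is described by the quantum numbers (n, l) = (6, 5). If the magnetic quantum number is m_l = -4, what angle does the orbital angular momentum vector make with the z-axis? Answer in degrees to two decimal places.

θ ≈ 136.91°

|L| = ℏ√(l(l+1)) = √30 ℏ.
L_z = m_l ℏ = −4ℏ.
cos θ = L_z/|L| = -4/√30, so θ ≈ 136.91°.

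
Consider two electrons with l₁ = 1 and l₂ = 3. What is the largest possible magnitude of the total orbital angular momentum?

|L_tot|_max = 2√5 ℏ ≈ 4.472ℏ

L runs from |1 − 3| = 2 to 1 + 3 = 4.
L ∈ {2, 3, 4}.
The largest magnitude corresponds to L = 4: |L_tot| = ℏ√(4·5) = 2√5 ℏ.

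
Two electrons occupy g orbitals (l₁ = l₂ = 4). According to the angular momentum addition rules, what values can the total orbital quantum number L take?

L = 0, 1, 2, 3, 4, 5, 6, 7, 8

Angular momentum addition gives L = |l₁ − l₂|, …, l₁ + l₂.
So L can be 0, 1, 2, 3, 4, 5, 6, 7, 8.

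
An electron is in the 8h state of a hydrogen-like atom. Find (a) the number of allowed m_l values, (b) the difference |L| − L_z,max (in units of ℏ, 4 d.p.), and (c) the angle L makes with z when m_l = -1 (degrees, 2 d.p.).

11 values; |L|−L_z,max ≈ 0.4772ℏ; θ(m_l=-1) ≈ 100.52°

The 8h subshell has l = 5.
There are 2l+1 = 11 values of m_l.
|L| − L_z,max = (√30 − 5)ℏ ≈ 0.4772ℏ.
For m_l = -1: cos θ = -1/√30, θ ≈ 100.52°.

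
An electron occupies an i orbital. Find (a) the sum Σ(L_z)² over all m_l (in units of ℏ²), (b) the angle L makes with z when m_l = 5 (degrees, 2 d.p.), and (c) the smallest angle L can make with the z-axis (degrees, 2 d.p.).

For an i orbital, l = 6.
Σ m_l² = 182, so Σ(L_z)² = 182 ℏ².
For m_l = 5: cos θ = 5/√42, θ ≈ 39.51°.
cos θ_min = 6/√42, so θ_min ≈ 22.21°.

Σ(L_z)² = 182 ℏ²; θ(m_l=5) ≈ 39.51°; θ_min ≈ 22.21°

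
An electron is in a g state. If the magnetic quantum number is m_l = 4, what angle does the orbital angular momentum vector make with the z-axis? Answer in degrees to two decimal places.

θ ≈ 26.57°

A g state has l = 4.
|L|² = l(l+1)ℏ² = 20ℏ², so |L| = 2√5 ℏ.
L_z = m_l ℏ = 4ℏ.
cos θ = L_z/|L| = 4/√20, so θ ≈ 26.57°.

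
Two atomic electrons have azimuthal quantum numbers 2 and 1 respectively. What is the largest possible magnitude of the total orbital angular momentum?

Angular momentum addition gives L = |l₁ − l₂|, …, l₁ + l₂.
L ∈ {1, 2, 3}.
The largest magnitude corresponds to L = 3: |L_tot| = ℏ√(3·4) = 2√3 ℏ.

|L_tot|_max = 2√3 ℏ ≈ 3.464ℏ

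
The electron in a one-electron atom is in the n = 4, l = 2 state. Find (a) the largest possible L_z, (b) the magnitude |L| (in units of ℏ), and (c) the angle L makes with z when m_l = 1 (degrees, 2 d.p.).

L_z,max = lℏ = 2ℏ.
|L| = ℏ√(2·3) = √6 ℏ ≈ 2.449ℏ.
For m_l = 1: cos θ = 1/√6, θ ≈ 65.91°.

L_z,max = 2ℏ; |L| = √6 ℏ ≈ 2.449ℏ; θ(m_l=1) ≈ 65.91°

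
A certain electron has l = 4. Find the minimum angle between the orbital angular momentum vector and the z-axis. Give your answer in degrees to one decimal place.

|L| = ℏ√(l(l+1)) = 2√5 ℏ.
The smallest angle corresponds to the largest L_z, i.e. m_l = l = 4, giving L_z = 4ℏ.
cos θ_min = 4/√20, so θ_min ≈ 26.6°.

θ_min ≈ 26.6°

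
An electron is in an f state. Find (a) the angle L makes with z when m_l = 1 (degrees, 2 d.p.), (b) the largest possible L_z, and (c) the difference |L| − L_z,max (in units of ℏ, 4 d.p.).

An f state has l = 3.
For m_l = 1: cos θ = 1/√12, θ ≈ 73.22°.
L_z,max = lℏ = 3ℏ.
|L| − L_z,max = (2√3 − 3)ℏ ≈ 0.4641ℏ.

θ(m_l=1) ≈ 73.22°; L_z,max = 3ℏ; |L|−L_z,max ≈ 0.4641ℏ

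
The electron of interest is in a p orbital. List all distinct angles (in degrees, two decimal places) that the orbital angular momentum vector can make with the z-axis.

The letter p corresponds to l = 1.
|L| = ℏ√(l(l+1)) = √2 ℏ.
cos θ = m_l/√2 for each m_l ∈ {-1, 0, 1}.

θ ∈ {45.00°, 90.00°, 135.00°}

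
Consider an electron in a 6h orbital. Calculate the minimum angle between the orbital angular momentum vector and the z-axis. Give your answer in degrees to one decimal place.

θ_min ≈ 24.1°

6h means n = 6, l = 5.
|L| = ℏ√(l(l+1)) = √30 ℏ.
The smallest angle corresponds to the largest L_z, i.e. m_l = l = 5, giving L_z = 5ℏ.
cos θ_min = 5/√30, so θ_min ≈ 24.1°.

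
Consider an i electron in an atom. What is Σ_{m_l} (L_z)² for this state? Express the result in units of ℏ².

Σ(L_z)² = 182 ℏ²

An i state has l = 6.
m_l runs from −6 to 6, i.e. {-6, -5, -4, -3, -2, -1, 0, 1, 2, 3, 4, 5, 6}.
Σ m_l² = l(l+1)(2l+1)/3 = 6·7·13/3 = 182.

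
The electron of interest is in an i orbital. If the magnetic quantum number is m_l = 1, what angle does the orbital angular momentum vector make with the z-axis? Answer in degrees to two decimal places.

θ ≈ 81.12°

An i state has l = 6.
|L| = √(l(l+1)) ℏ = √42 ℏ.
L_z = m_l ℏ = 1ℏ.
cos θ = L_z/|L| = 1/√42, so θ ≈ 81.12°.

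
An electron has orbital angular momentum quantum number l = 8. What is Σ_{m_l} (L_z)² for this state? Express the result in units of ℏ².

Σ(L_z)² = 408 ℏ²

m_l runs from −8 to 8, i.e. {-8, -7, -6, -5, -4, -3, -2, -1, 0, 1, 2, 3, 4, 5, 6, 7, 8}.
Σ m_l² = 2·(1 + 4 + 9 + 16 + 25 + 36 + 49 + 64) = 408.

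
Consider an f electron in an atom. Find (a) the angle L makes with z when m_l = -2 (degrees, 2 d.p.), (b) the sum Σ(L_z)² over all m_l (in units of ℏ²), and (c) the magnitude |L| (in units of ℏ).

For an f orbital, l = 3.
For m_l = -2: cos θ = -2/√12, θ ≈ 125.26°.
Σ m_l² = 28, so Σ(L_z)² = 28 ℏ².
|L| = ℏ√(3·4) = 2√3 ℏ ≈ 3.464ℏ.

θ(m_l=-2) ≈ 125.26°; Σ(L_z)² = 28 ℏ²; |L| = 2√3 ℏ ≈ 3.464ℏ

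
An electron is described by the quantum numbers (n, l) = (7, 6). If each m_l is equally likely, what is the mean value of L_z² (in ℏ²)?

m_l ∈ {-6, -5, -4, -3, -2, -1, 0, 1, 2, 3, 4, 5, 6}.
Average of L_z² over 13 states: 182/13 ℏ² = 14 ℏ².

⟨L_z²⟩ = 14 ℏ²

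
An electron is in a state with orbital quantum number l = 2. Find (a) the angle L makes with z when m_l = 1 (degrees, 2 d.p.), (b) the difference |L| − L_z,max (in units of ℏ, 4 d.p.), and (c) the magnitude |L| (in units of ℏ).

θ(m_l=1) ≈ 65.91°; |L|−L_z,max ≈ 0.4495ℏ; |L| = √6 ℏ ≈ 2.449ℏ

For m_l = 1: cos θ = 1/√6, θ ≈ 65.91°.
|L| − L_z,max = (√6 − 2)ℏ ≈ 0.4495ℏ.
|L| = ℏ√(2·3) = √6 ℏ ≈ 2.449ℏ.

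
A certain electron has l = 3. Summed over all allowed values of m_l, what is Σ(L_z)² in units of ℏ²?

Σ(L_z)² = 28 ℏ²

The allowed m_l values are -3, -2, -1, 0, 1, 2, 3.
Σ m_l² = l(l+1)(2l+1)/3 = 3·4·7/3 = 28.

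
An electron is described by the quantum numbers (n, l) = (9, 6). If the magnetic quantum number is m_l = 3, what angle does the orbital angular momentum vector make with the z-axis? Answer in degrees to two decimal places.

|L| = √(l(l+1)) ℏ = √42 ℏ.
L_z = m_l ℏ = 3ℏ.
cos θ = L_z/|L| = 3/√42, so θ ≈ 62.42°.

θ ≈ 62.42°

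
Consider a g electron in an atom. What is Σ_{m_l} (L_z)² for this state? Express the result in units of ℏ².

For a g orbital, l = 4.
The allowed m_l values are -4, -3, -2, -1, 0, 1, 2, 3, 4.
Σ m_l² = l(l+1)(2l+1)/3 = 4·5·9/3 = 60.

Σ(L_z)² = 60 ℏ²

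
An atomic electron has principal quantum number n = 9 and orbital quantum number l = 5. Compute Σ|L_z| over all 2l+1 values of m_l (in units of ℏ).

m_l runs from −5 to 5, i.e. {-5, -4, -3, -2, -1, 0, 1, 2, 3, 4, 5}.
Σ|m_l| = 2·5(5+1)/2 = 30.

Σ|L_z| = 30 ℏ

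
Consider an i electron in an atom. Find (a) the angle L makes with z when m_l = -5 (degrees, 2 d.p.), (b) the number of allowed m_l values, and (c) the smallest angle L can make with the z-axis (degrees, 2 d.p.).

I corresponds to l = 6.
For m_l = -5: cos θ = -5/√42, θ ≈ 140.49°.
There are 2l+1 = 13 values of m_l.
cos θ_min = 6/√42, so θ_min ≈ 22.21°.

θ(m_l=-5) ≈ 140.49°; 13 values; θ_min ≈ 22.21°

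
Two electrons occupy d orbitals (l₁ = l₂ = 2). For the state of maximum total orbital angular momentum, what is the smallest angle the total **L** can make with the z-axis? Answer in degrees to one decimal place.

θ_min ≈ 26.6°

By the triangle rule, |l₁ − l₂| ≤ L ≤ l₁ + l₂.
L ∈ {0, 1, 2, 3, 4}.
The maximum is L = 4, with |L_tot| = ℏ√(4·5) = 2√5 ℏ.
The minimum angle with z is arccos(4/√20) ≈ 26.6°.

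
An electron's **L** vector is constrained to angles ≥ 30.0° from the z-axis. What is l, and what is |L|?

l = 3, |L| = 2√3 ℏ ≈ 3.464ℏ

cos θ_min = l/√(l(l+1)) = √(l/(l+1)), so l/(l+1) = cos²(30.0°) = 0.7500.
Thus l = 0.7500/(1 − 0.7500) ≈ 3.
Then |L| = ℏ√(3·4) = 2√3 ℏ.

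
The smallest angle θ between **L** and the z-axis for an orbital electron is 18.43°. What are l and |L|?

l = 9, |L| = 3√10 ℏ ≈ 9.487ℏ

cos θ_min = l/√(l(l+1)) = √(l/(l+1)), so l/(l+1) = cos²(18.43°) = 0.9001.
Solving: l = 9.
Then |L| = ℏ√(9·10) = 3√10 ℏ.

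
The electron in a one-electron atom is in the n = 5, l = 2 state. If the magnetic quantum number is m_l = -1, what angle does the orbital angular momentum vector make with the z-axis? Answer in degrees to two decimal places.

|L| = ℏ√(l(l+1)) = √6 ℏ.
L_z = m_l ℏ = −1ℏ.
cos θ = L_z/|L| = -1/√6, so θ ≈ 114.09°.

θ ≈ 114.09°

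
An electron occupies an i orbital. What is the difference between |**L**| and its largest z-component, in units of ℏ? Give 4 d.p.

An i state has l = 6.
|L| = √42 ℏ ≈ 6.4807ℏ, while L_z,max = lℏ = 6ℏ.
The difference is (√42 − 6)ℏ ≈ 0.4807ℏ.

|L| − L_z,max ≈ 0.4807ℏ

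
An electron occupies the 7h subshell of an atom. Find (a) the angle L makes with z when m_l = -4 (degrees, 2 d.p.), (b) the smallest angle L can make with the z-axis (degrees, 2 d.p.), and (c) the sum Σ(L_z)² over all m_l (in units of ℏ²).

θ(m_l=-4) ≈ 136.91°; θ_min ≈ 24.09°; Σ(L_z)² = 110 ℏ²

For 7h, l = 5.
For m_l = -4: cos θ = -4/√30, θ ≈ 136.91°.
cos θ_min = 5/√30, so θ_min ≈ 24.09°.
Σ m_l² = 110, so Σ(L_z)² = 110 ℏ².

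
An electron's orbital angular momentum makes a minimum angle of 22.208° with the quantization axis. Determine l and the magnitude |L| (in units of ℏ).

l = 6, |L| = √42 ℏ ≈ 6.481ℏ

cos²θ_min = l/(l+1) = 0.8571.
Thus l = 0.8571/(1 − 0.8571) ≈ 6.
Then |L| = ℏ√(6·7) = √42 ℏ.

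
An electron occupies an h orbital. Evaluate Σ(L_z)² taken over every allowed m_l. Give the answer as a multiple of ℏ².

Σ(L_z)² = 110 ℏ²

The letter h corresponds to l = 5.
The allowed m_l values are -5, -4, -3, -2, -1, 0, 1, 2, 3, 4, 5.
Σ m_l² = l(l+1)(2l+1)/3 = 5·6·11/3 = 110.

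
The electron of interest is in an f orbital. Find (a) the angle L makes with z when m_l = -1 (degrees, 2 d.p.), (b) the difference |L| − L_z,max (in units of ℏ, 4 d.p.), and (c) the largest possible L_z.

An f state has l = 3.
For m_l = -1: cos θ = -1/√12, θ ≈ 106.78°.
|L| − L_z,max = (2√3 − 3)ℏ ≈ 0.4641ℏ.
L_z,max = lℏ = 3ℏ.

θ(m_l=-1) ≈ 106.78°; |L|−L_z,max ≈ 0.4641ℏ; L_z,max = 3ℏ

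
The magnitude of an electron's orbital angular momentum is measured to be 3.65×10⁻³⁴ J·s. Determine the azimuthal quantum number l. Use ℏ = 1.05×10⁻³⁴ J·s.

l = 3

|L|/ℏ = (3.65×10⁻³⁴)/(1.05×10⁻³⁴) ≈ 3.476.
(|L|/ℏ)² = l(l+1) ≈ 12.08 ⇒ l = 3.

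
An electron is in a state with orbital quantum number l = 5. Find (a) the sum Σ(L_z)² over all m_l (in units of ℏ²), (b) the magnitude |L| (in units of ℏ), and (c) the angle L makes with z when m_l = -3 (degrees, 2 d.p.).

Σ(L_z)² = 110 ℏ²; |L| = √30 ℏ ≈ 5.477ℏ; θ(m_l=-3) ≈ 123.21°

Σ m_l² = 110, so Σ(L_z)² = 110 ℏ².
|L| = ℏ√(5·6) = √30 ℏ ≈ 5.477ℏ.
For m_l = -3: cos θ = -3/√30, θ ≈ 123.21°.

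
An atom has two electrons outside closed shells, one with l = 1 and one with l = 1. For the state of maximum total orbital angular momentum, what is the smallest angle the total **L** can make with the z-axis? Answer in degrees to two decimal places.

Angular momentum addition gives L = |l₁ − l₂|, …, l₁ + l₂.
Allowed values: L = 0, 1, 2.
The maximum is L = 2, with |L_tot| = ℏ√(2·3) = √6 ℏ.
The minimum angle with z is arccos(2/√6) ≈ 35.26°.

θ_min ≈ 35.26°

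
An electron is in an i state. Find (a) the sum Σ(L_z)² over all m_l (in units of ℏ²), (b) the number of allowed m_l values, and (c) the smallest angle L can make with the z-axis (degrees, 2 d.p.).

Σ(L_z)² = 182 ℏ²; 13 values; θ_min ≈ 22.21°

An i state has l = 6.
Σ m_l² = 182, so Σ(L_z)² = 182 ℏ².
There are 2l+1 = 13 values of m_l.
cos θ_min = 6/√42, so θ_min ≈ 22.21°.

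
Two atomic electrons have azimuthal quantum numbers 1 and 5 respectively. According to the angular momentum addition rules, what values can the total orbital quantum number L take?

L = 4, 5, 6

Angular momentum addition gives L = |l₁ − l₂|, …, l₁ + l₂.
So L can be 4, 5, 6.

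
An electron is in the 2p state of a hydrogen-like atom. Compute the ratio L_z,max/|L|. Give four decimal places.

For 2p, l = 1.
|L| = √2 ℏ ≈ 1.4142ℏ, while L_z,max = lℏ = 1ℏ.
L_z,max/|L| = 1/√2 = 0.7071.

L_z,max/|L| = 0.7071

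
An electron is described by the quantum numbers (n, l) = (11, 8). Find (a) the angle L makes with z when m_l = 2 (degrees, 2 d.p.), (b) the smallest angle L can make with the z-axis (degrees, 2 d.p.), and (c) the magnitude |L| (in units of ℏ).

For m_l = 2: cos θ = 2/√72, θ ≈ 76.37°.
cos θ_min = 8/√72, so θ_min ≈ 19.47°.
|L| = ℏ√(8·9) = 6√2 ℏ ≈ 8.485ℏ.

θ(m_l=2) ≈ 76.37°; θ_min ≈ 19.47°; |L| = 6√2 ℏ ≈ 8.485ℏ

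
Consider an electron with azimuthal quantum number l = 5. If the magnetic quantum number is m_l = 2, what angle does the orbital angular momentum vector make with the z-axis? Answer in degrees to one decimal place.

|L| = ℏ√(l(l+1)) = √30 ℏ.
L_z = m_l ℏ = 2ℏ.
cos θ = L_z/|L| = 2/√30, so θ ≈ 68.6°.

θ ≈ 68.6°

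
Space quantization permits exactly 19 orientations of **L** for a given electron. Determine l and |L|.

l = 9, |L| = 3√10 ℏ ≈ 9.487ℏ

19 = 2l + 1, so l = (19−1)/2 = 9.
|L| = ℏ√(l(l+1)) = ℏ√(9·10) = 3√10 ℏ.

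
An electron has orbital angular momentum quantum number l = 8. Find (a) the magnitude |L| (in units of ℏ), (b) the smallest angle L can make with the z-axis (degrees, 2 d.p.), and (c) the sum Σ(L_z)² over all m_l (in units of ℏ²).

|L| = 6√2 ℏ ≈ 8.485ℏ; θ_min ≈ 19.47°; Σ(L_z)² = 408 ℏ²

|L| = ℏ√(8·9) = 6√2 ℏ ≈ 8.485ℏ.
cos θ_min = 8/√72, so θ_min ≈ 19.47°.
Σ m_l² = 408, so Σ(L_z)² = 408 ℏ².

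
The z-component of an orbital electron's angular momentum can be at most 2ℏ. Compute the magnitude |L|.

The maximum L_z equals lℏ, giving l = 2.
|L| = √(l(l+1)) ℏ = √6 ℏ.

|L| = √6 ℏ ≈ 2.449ℏ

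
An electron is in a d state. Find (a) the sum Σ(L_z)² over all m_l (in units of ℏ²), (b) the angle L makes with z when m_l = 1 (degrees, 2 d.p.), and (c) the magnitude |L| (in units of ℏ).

Σ(L_z)² = 10 ℏ²; θ(m_l=1) ≈ 65.91°; |L| = √6 ℏ ≈ 2.449ℏ

A d state has l = 2.
Σ m_l² = 10, so Σ(L_z)² = 10 ℏ².
For m_l = 1: cos θ = 1/√6, θ ≈ 65.91°.
|L| = ℏ√(2·3) = √6 ℏ ≈ 2.449ℏ.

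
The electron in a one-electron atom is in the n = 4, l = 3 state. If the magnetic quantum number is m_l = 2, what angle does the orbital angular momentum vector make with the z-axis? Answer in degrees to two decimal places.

θ ≈ 54.74°

|L|² = l(l+1)ℏ² = 12ℏ², so |L| = 2√3 ℏ.
L_z = m_l ℏ = 2ℏ.
cos θ = L_z/|L| = 2/√12, so θ ≈ 54.74°.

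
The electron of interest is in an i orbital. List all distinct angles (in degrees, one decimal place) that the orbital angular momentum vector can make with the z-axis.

θ ∈ {22.2°, 39.5°, 51.9°, 62.4°, 72.0°, 81.1°, 90.0°, 98.9°, 108.0°, 117.6°, 128.1°, 140.5°, 157.8°}

For an i orbital, l = 6.
|L| = √(l(l+1)) ℏ = √42 ℏ.
cos θ = m_l/√42 for each m_l ∈ {-6, -5, -4, -3, -2, -1, 0, 1, 2, 3, 4, 5, 6}.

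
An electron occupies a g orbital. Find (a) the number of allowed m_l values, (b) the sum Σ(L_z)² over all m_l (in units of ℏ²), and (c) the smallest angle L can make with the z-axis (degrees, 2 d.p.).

9 values; Σ(L_z)² = 60 ℏ²; θ_min ≈ 26.57°

G corresponds to l = 4.
There are 2l+1 = 9 values of m_l.
Σ m_l² = 60, so Σ(L_z)² = 60 ℏ².
cos θ_min = 4/√20, so θ_min ≈ 26.57°.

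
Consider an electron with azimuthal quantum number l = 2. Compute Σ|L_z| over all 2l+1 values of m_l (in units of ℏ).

m_l runs from −2 to 2, i.e. {-2, -1, 0, 1, 2}.
Σ|m_l| = 2·2(2+1)/2 = 6.

Σ|L_z| = 6 ℏ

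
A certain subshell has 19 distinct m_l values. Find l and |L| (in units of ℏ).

l = 9, |L| = 3√10 ℏ ≈ 9.487ℏ

Since there are 2l+1 = 19 values of m_l, l = 9.
|L| = ℏ√(l(l+1)) = ℏ√(9·10) = 3√10 ℏ.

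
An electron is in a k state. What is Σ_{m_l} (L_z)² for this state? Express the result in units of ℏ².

For a k orbital, l = 7.
The allowed m_l values are -7, -6, -5, -4, -3, -2, -1, 0, 1, 2, 3, 4, 5, 6, 7.
Σ m_l² = 2·(1 + 4 + 9 + 16 + 25 + 36 + 49) = 280.

Σ(L_z)² = 280 ℏ²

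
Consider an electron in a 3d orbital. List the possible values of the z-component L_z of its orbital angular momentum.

L_z ∈ {−2ℏ, −ℏ, 0, ℏ, 2ℏ}

The 3d subshell has l = 2.
L_z = m_l ℏ with m_l ranging from −l to +l in integer steps.
For l = 2: m_l ∈ {-2, -1, 0, 1, 2}.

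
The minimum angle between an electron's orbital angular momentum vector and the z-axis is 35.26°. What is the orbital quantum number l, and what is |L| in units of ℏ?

l = 2, |L| = √6 ℏ ≈ 2.449ℏ

cos²θ_min = l/(l+1) = 0.6667.
l = cos²θ/sin²θ ≈ 2.
Then |L| = ℏ√(2·3) = √6 ℏ.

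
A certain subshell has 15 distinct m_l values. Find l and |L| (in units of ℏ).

Since there are 2l+1 = 15 values of m_l, l = 7.
|L| = ℏ√(l(l+1)) = ℏ√(7·8) = 2√14 ℏ.

l = 7, |L| = 2√14 ℏ ≈ 7.483ℏ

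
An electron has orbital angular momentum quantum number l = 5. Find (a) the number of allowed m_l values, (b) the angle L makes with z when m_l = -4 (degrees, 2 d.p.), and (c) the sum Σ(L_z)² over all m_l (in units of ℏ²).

There are 2l+1 = 11 values of m_l.
For m_l = -4: cos θ = -4/√30, θ ≈ 136.91°.
Σ m_l² = 110, so Σ(L_z)² = 110 ℏ².

11 values; θ(m_l=-4) ≈ 136.91°; Σ(L_z)² = 110 ℏ²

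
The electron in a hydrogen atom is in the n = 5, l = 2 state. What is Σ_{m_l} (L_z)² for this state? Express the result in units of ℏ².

m_l ∈ {-2, -1, 0, 1, 2}.
Summing m² from −2 to 2: Σ m_l² = 10.

Σ(L_z)² = 10 ℏ²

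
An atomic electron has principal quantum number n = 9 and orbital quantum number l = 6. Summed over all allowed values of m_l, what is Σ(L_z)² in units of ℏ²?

The allowed m_l values are -6, -5, -4, -3, -2, -1, 0, 1, 2, 3, 4, 5, 6.
Σ m_l² = 2·(1 + 4 + 9 + 16 + 25 + 36) = 182.

Σ(L_z)² = 182 ℏ²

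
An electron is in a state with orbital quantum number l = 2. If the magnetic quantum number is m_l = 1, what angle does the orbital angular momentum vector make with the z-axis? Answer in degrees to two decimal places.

θ ≈ 65.91°

|L| = √(l(l+1)) ℏ = √6 ℏ.
L_z = m_l ℏ = 1ℏ.
cos θ = L_z/|L| = 1/√6, so θ ≈ 65.91°.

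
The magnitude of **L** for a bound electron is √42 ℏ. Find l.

l = 6

Since |L|² = l(l+1)ℏ², l(l+1) = 42.
l² + l − 42 = 0 ⇒ l = 6.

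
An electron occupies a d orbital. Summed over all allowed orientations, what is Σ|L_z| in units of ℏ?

Σ|L_z| = 6 ℏ

For a d orbital, l = 2.
m_l ∈ {-2, -1, 0, 1, 2}.
Σ|m_l| = 2·2(2+1)/2 = 6.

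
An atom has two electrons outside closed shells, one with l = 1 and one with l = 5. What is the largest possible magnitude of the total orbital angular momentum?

L runs from |1 − 5| = 4 to 1 + 5 = 6.
So L can be 4, 5, 6.
The largest magnitude corresponds to L = 6: |L_tot| = ℏ√(6·7) = √42 ℏ.

|L_tot|_max = √42 ℏ ≈ 6.481ℏ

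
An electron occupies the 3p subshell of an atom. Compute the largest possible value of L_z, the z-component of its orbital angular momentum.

L_z,max = 1ℏ

For 3p, l = 1.
L_z = m_l ℏ with m_l ∈ {−1, …, 1}; the maximum is m_l = 1.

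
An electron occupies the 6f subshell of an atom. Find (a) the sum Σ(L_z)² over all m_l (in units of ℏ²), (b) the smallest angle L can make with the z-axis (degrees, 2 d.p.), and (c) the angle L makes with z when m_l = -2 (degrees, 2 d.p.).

The 6f subshell has l = 3.
Σ m_l² = 28, so Σ(L_z)² = 28 ℏ².
cos θ_min = 3/√12, so θ_min ≈ 30.00°.
For m_l = -2: cos θ = -2/√12, θ ≈ 125.26°.

Σ(L_z)² = 28 ℏ²; θ_min ≈ 30.00°; θ(m_l=-2) ≈ 125.26°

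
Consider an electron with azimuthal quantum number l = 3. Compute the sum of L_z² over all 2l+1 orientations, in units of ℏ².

The allowed m_l values are -3, -2, -1, 0, 1, 2, 3.
Summing m² from −3 to 3: Σ m_l² = 28.

Σ(L_z)² = 28 ℏ²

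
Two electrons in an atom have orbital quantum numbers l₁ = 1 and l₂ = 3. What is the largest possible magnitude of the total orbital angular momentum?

|L_tot|_max = 2√5 ℏ ≈ 4.472ℏ

The total orbital quantum number L ranges from |l₁ − l₂| to l₁ + l₂ in integer steps.
L ∈ {2, 3, 4}.
The largest magnitude corresponds to L = 4: |L_tot| = ℏ√(4·5) = 2√5 ℏ.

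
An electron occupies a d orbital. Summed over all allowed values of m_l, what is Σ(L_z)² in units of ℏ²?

Σ(L_z)² = 10 ℏ²

A d state has l = 2.
The allowed m_l values are -2, -1, 0, 1, 2.
Σ m_l² = 2·(1 + 4) = 10.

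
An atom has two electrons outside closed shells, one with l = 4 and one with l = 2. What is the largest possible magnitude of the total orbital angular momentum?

By the triangle rule, |l₁ − l₂| ≤ L ≤ l₁ + l₂.
Allowed values: L = 2, 3, 4, 5, 6.
The largest magnitude corresponds to L = 6: |L_tot| = ℏ√(6·7) = √42 ℏ.

|L_tot|_max = √42 ℏ ≈ 6.481ℏ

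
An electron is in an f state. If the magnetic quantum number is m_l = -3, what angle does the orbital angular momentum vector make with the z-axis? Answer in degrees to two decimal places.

θ ≈ 150.00°

An f state has l = 3.
|L|² = l(l+1)ℏ² = 12ℏ², so |L| = 2√3 ℏ.
L_z = m_l ℏ = −3ℏ.
cos θ = L_z/|L| = -3/√12, so θ ≈ 150.00°.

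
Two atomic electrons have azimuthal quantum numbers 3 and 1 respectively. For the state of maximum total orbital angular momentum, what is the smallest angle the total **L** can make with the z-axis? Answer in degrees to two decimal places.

θ_min ≈ 26.57°

By the triangle rule, |l₁ − l₂| ≤ L ≤ l₁ + l₂.
Allowed values: L = 2, 3, 4.
The maximum is L = 4, with |L_tot| = ℏ√(4·5) = 2√5 ℏ.
The minimum angle with z is arccos(4/√20) ≈ 26.57°.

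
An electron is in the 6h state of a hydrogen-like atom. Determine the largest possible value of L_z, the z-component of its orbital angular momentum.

6h means n = 6, l = 5.
L_z = m_l ℏ with m_l ∈ {−5, …, 5}; the maximum is m_l = 5.

L_z,max = 5ℏ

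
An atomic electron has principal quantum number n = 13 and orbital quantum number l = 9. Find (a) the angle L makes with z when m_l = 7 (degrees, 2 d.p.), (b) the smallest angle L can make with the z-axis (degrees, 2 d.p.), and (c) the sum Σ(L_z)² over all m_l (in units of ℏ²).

θ(m_l=7) ≈ 42.45°; θ_min ≈ 18.43°; Σ(L_z)² = 570 ℏ²

For m_l = 7: cos θ = 7/√90, θ ≈ 42.45°.
cos θ_min = 9/√90, so θ_min ≈ 18.43°.
Σ m_l² = 570, so Σ(L_z)² = 570 ℏ².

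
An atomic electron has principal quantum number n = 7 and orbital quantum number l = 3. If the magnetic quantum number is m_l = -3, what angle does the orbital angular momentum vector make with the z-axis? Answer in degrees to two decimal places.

θ ≈ 150.00°

|L| = √(l(l+1)) ℏ = 2√3 ℏ.
L_z = m_l ℏ = −3ℏ.
cos θ = L_z/|L| = -3/√12, so θ ≈ 150.00°.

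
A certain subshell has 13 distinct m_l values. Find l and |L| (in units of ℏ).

2l + 1 = 13 ⇒ l = 6.
|L| = ℏ√(l(l+1)) = ℏ√(6·7) = √42 ℏ.

l = 6, |L| = √42 ℏ ≈ 6.481ℏ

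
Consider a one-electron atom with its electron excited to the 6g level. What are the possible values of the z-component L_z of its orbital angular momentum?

L_z ∈ {−4ℏ, −3ℏ, −2ℏ, −ℏ, 0, ℏ, 2ℏ, 3ℏ, 4ℏ}

The 6g level has l = 4.
L_z = m_l ℏ with m_l ranging from −l to +l in integer steps.
For l = 4: m_l ∈ {-4, -3, -2, -1, 0, 1, 2, 3, 4}.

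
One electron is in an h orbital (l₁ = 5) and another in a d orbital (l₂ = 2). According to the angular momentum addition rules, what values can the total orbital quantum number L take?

L = 3, 4, 5, 6, 7

L runs from |5 − 2| = 3 to 5 + 2 = 7.
So L can be 3, 4, 5, 6, 7.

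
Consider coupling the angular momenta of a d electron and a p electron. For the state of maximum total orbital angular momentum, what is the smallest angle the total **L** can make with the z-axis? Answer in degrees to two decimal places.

θ_min ≈ 30.00°

L runs from |2 − 1| = 1 to 2 + 1 = 3.
Allowed values: L = 1, 2, 3.
The maximum is L = 3, with |L_tot| = ℏ√(3·4) = 2√3 ℏ.
The minimum angle with z is arccos(3/√12) ≈ 30.00°.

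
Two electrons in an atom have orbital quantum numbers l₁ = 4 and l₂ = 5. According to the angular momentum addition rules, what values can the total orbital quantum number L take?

By the triangle rule, |l₁ − l₂| ≤ L ≤ l₁ + l₂.
So L can be 1, 2, 3, 4, 5, 6, 7, 8, 9.

L = 1, 2, 3, 4, 5, 6, 7, 8, 9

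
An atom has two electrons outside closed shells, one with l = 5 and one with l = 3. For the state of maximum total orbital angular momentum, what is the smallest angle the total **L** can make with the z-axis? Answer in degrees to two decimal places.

Angular momentum addition gives L = |l₁ − l₂|, …, l₁ + l₂.
So L can be 2, 3, 4, 5, 6, 7, 8.
The maximum is L = 8, with |L_tot| = ℏ√(8·9) = 6√2 ℏ.
The minimum angle with z is arccos(8/√72) ≈ 19.47°.

θ_min ≈ 19.47°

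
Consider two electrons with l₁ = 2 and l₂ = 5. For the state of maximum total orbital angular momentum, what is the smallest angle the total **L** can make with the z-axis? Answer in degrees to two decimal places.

θ_min ≈ 20.70°

The total orbital quantum number L ranges from |l₁ − l₂| to l₁ + l₂ in integer steps.
So L can be 3, 4, 5, 6, 7.
The maximum is L = 7, with |L_tot| = ℏ√(7·8) = 2√14 ℏ.
The minimum angle with z is arccos(7/√56) ≈ 20.70°.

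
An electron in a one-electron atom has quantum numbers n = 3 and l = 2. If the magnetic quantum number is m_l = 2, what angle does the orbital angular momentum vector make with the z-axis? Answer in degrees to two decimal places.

|L|² = l(l+1)ℏ² = 6ℏ², so |L| = √6 ℏ.
L_z = m_l ℏ = 2ℏ.
cos θ = L_z/|L| = 2/√6, so θ ≈ 35.26°.

θ ≈ 35.26°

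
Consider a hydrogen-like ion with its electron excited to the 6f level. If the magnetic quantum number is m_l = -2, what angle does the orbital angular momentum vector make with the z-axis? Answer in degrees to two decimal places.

θ ≈ 125.26°

The 6f level has l = 3.
|L| = ℏ√(l(l+1)) = 2√3 ℏ.
L_z = m_l ℏ = −2ℏ.
cos θ = L_z/|L| = -2/√12, so θ ≈ 125.26°.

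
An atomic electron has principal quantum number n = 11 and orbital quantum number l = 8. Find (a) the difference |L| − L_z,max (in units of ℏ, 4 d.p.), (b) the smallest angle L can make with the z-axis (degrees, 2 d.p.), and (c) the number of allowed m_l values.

|L| − L_z,max = (6√2 − 8)ℏ ≈ 0.4853ℏ.
cos θ_min = 8/√72, so θ_min ≈ 19.47°.
There are 2l+1 = 17 values of m_l.

|L|−L_z,max ≈ 0.4853ℏ; θ_min ≈ 19.47°; 17 values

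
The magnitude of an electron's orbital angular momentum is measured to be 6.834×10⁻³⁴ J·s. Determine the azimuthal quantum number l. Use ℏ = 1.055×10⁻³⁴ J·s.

|L|/ℏ = (6.834×10⁻³⁴)/(1.055×10⁻³⁴) ≈ 6.478.
Set l(l+1) = 41.96; the integer solution is l = 6.

l = 6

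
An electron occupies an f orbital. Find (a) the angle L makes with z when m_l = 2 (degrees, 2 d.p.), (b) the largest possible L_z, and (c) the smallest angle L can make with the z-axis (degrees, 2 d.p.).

An f state has l = 3.
For m_l = 2: cos θ = 2/√12, θ ≈ 54.74°.
L_z,max = lℏ = 3ℏ.
cos θ_min = 3/√12, so θ_min ≈ 30.00°.

θ(m_l=2) ≈ 54.74°; L_z,max = 3ℏ; θ_min ≈ 30.00°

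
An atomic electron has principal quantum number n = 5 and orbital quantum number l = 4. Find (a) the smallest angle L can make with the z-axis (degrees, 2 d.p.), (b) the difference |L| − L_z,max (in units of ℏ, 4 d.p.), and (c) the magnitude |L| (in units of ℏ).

θ_min ≈ 26.57°; |L|−L_z,max ≈ 0.4721ℏ; |L| = 2√5 ℏ ≈ 4.472ℏ

cos θ_min = 4/√20, so θ_min ≈ 26.57°.
|L| − L_z,max = (2√5 − 4)ℏ ≈ 0.4721ℏ.
|L| = ℏ√(4·5) = 2√5 ℏ ≈ 4.472ℏ.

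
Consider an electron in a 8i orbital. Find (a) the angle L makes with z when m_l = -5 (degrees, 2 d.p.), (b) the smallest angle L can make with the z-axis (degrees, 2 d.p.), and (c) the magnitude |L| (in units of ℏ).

θ(m_l=-5) ≈ 140.49°; θ_min ≈ 22.21°; |L| = √42 ℏ ≈ 6.481ℏ

The 8i subshell has l = 6.
For m_l = -5: cos θ = -5/√42, θ ≈ 140.49°.
cos θ_min = 6/√42, so θ_min ≈ 22.21°.
|L| = ℏ√(6·7) = √42 ℏ ≈ 6.481ℏ.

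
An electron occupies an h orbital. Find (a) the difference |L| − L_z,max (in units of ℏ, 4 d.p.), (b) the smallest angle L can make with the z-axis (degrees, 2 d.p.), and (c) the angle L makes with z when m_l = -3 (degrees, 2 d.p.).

The letter h corresponds to l = 5.
|L| − L_z,max = (√30 − 5)ℏ ≈ 0.4772ℏ.
cos θ_min = 5/√30, so θ_min ≈ 24.09°.
For m_l = -3: cos θ = -3/√30, θ ≈ 123.21°.

|L|−L_z,max ≈ 0.4772ℏ; θ_min ≈ 24.09°; θ(m_l=-3) ≈ 123.21°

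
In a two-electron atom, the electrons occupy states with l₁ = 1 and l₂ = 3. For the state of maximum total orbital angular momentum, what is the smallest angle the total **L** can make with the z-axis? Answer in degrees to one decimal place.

θ_min ≈ 26.6°

L runs from |1 − 3| = 2 to 1 + 3 = 4.
L ∈ {2, 3, 4}.
The maximum is L = 4, with |L_tot| = ℏ√(4·5) = 2√5 ℏ.
The minimum angle with z is arccos(4/√20) ≈ 26.6°.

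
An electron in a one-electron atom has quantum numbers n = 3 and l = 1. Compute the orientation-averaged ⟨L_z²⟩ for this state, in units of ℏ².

⟨L_z²⟩ = 0.6667 ℏ²

m_l ∈ {-1, 0, 1}.
⟨L_z²⟩ = ℏ²·l(l+1)/3 = 0.6667ℏ².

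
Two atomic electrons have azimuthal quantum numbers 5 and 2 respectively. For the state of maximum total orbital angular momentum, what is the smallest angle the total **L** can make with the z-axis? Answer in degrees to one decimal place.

The total orbital quantum number L ranges from |l₁ − l₂| to l₁ + l₂ in integer steps.
Allowed values: L = 3, 4, 5, 6, 7.
The maximum is L = 7, with |L_tot| = ℏ√(7·8) = 2√14 ℏ.
The minimum angle with z is arccos(7/√56) ≈ 20.7°.

θ_min ≈ 20.7°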